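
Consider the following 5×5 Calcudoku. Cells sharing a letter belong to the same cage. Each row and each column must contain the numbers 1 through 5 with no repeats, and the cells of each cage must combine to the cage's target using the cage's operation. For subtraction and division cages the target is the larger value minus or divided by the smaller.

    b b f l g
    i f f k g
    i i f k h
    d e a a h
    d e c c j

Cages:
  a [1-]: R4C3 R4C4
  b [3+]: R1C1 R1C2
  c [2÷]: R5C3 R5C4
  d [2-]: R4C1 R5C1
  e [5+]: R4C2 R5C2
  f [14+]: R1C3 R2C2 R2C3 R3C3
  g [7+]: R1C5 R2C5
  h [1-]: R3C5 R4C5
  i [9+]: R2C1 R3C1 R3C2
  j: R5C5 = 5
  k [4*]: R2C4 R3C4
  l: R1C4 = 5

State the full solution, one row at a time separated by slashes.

1 2 3 5 4 / 2 5 1 4 3 / 4 3 5 1 2 / 5 4 2 3 1 / 3 1 4 2 5

Cage l is a single given cell, which forces R1C4 = 5.
J is a freebie; hence R5C5 = 5.
The only place for 3 in column 4 is R4C4.
In row 4, 5 can only go at R4C1, so R4C1 = 5.
The two cells of cage d must have difference 2, which forces R5C1 = 3.
In row 3, 5 can only go at R3C3, so R3C3 = 5.
In row 2, 5 can only go at R2C2, so R2C2 = 5.
In row 1, 4 can only go at R1C5, so R1C5 = 4.
4 is placed in column 5, which forces R2C5 = 3.
Cage f has sum 14, which forces R1C3 = 3.
Row 2 already has 3, leaving R2C3 = 1.
Row 2 already has 1, so R2C4 = 4.
4 is placed in column 4, leaving R3C4 = 1.
Row 3 now contains 1, so R3C5 = 2.
Column 5 now contains 2; hence R4C5 = 1.
Column 4 already has 1, so R5C4 = 2.
Row 2 already has 4, so R2C1 = 2.
Row 3 now contains 2; hence R3C1 = 4.
Cage i needs sum 9, so R3C2 = 3.
1 is placed in row 4, which forces R4C2 = 4.
Row 4 now contains 4; hence R4C3 = 2.
Cage e's pair has sum 5, so R5C2 = 1.
Row 5 already has 2; hence R5C3 = 4.
Column 1 now contains 2, so R1C1 = 1.
Column 2 already has 1; hence R1C2 = 2.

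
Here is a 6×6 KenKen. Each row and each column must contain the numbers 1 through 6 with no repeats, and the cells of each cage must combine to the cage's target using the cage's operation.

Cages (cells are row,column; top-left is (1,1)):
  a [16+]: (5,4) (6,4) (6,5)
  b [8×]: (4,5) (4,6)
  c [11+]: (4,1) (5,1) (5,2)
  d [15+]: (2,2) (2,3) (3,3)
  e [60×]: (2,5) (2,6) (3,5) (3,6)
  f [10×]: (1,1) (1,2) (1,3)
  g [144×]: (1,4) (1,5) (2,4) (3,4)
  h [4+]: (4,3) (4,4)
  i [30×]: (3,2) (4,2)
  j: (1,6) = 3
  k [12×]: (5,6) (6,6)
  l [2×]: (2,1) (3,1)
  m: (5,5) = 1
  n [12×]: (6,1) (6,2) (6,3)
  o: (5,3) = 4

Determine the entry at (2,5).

3

Cage j is a single given cell, which forces (1,6) = 3.
Cage o is a single given cell, so (5,3) = 4.
M is a freebie, so (5,5) = 1.
The only place for 5 in row 4 is (4,2).
Column 2 already has 5, which forces (3,2) = 6.
6 is placed in row 3, leaving (3,3) = 5.
The 3 cells of cage f must have product 10; hence (1,1) = 5.
6 is placed in column 2, leaving (2,2) = 4.
The 3 cells of cage d must have sum 15, so (2,3) = 6.
The only place for 6 in row 4 is (4,1).
Column 1 now contains 6, leaving (6,1) = 4.
4 is placed in row 6, leaving (6,4) = 6.
Row 6 now contains 6, so (6,5) = 5.
Row 6 now contains 6, so (6,6) = 2.
The 4 cells of cage g must have product 144, leaving (1,5) = 6.
Cage e has product 60; hence (2,5) = 3.
Cage e needs product 60; hence (2,6) = 5.
The 4 cells of cage e must have product 60, which forces (3,5) = 4.
Cage e has product 60, which forces (3,6) = 1.
The two cells of cage b must have product 8, which forces (4,5) = 2.
2 is placed in column 6, which forces (4,6) = 4.
Column 4 already has 6; hence (5,4) = 5.
2 is placed in column 6, which forces (5,6) = 6.
The 4 cells of cage g must have product 144, which forces (1,4) = 4.
Cage l needs two cells with product 2, which forces (2,1) = 1.
Row 2 already has 3; hence (2,4) = 2.
Row 3 now contains 1, which forces (3,1) = 2.
The 4 cells of cage g must have product 144, which forces (3,4) = 3.
Column 4 now contains 3; hence (4,4) = 1.
Column 1 already has 2, leaving (5,1) = 3.
3 is placed in row 5, so (5,2) = 2.
Column 2 already has 2, so (1,2) = 1.
Cage f needs product 10, which forces (1,3) = 2.
Row 4 now contains 1; hence (4,3) = 3.
1 is placed in column 2; hence (6,2) = 3.
3 is placed in column 3; hence (6,3) = 1.
The full grid is 5 1 2 4 6 3 / 1 4 6 2 3 5 / 2 6 5 3 4 1 / 6 5 3 1 2 4 / 3 2 4 5 1 6 / 4 3 1 6 5 2.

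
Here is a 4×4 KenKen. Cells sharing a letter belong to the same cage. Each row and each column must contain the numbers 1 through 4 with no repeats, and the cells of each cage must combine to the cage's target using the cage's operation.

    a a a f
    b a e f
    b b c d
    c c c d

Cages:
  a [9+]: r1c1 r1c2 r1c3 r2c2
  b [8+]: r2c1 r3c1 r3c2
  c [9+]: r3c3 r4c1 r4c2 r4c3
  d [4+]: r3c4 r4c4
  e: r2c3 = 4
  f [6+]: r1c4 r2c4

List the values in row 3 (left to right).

3 4 2 1

E is a freebie; hence r2c3 = 4.
4 is placed in row 2; hence r2c4 = 2.
Column 4 now contains 2, which forces r1c4 = 4.
The 4 cells of cage a must have sum 9, leaving r2c2 = 3.
Row 2 already has 3, so r2c1 = 1.
The 3 cells of cage b must have sum 8; hence r3c1 = 3.
Cage b needs sum 8, so r3c2 = 4.
Row 3 now contains 3, so r3c4 = 1.
Column 4 now contains 1, so r4c4 = 3.
Column 1 already has 3, so r1c1 = 2.
The 4 cells of cage a must have sum 9, so r1c2 = 1.
Cage a needs sum 9, leaving r1c3 = 3.
1 is placed in row 3, so r3c3 = 2.
Cage c has sum 9, leaving r4c1 = 4.
Cage c needs sum 9, leaving r4c2 = 2.
The 4 cells of cage c must have sum 9, so r4c3 = 1.
The full grid is 2 1 3 4 / 1 3 4 2 / 3 4 2 1 / 4 2 1 3.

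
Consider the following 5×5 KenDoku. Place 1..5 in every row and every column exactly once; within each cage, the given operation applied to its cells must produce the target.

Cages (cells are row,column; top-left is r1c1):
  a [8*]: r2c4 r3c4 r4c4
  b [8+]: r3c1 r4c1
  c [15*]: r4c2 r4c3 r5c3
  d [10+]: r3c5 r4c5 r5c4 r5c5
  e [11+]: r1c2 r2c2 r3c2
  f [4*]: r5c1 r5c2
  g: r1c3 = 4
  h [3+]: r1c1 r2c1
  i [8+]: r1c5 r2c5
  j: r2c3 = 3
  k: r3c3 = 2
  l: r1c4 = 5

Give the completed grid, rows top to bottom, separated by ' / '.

Cage g is a single given cell, so r1c3 = 4.
Cage l is a single given cell, which forces r1c4 = 5.
5 is placed in row 1, so r1c5 = 3.
J is a freebie, leaving r2c3 = 3.
3 is placed in column 5, which forces r2c5 = 5.
K is a freebie, leaving r3c3 = 2.
5 is placed in row 1; hence r1c2 = 2.
The 3 cells of cage e must have sum 11; hence r2c2 = 4.
Cage e needs sum 11, which forces r3c2 = 5.
Cage c needs product 15; hence r4c2 = 3.
Column 2 already has 4; hence r5c2 = 1.
Row 5 now contains 1, leaving r5c3 = 5.
Cage d needs sum 10, which forces r5c4 = 3.
2 is placed in row 1, so r1c1 = 1.
Cage h's pair has sum 3, which forces r2c1 = 2.
Row 2 already has 2, leaving r2c4 = 1.
5 is placed in row 3, so r3c1 = 3.
Column 4 already has 1, leaving r3c4 = 4.
Row 3 now contains 4, leaving r3c5 = 1.
Row 4 already has 3, so r4c1 = 5.
Column 3 now contains 5, leaving r4c3 = 1.
4 is placed in column 4; hence r4c4 = 2.
2 is placed in row 4, leaving r4c5 = 4.
Row 5 now contains 1, which forces r5c1 = 4.
Column 5 already has 4; hence r5c5 = 2.

1 2 4 5 3 / 2 4 3 1 5 / 3 5 2 4 1 / 5 3 1 2 4 / 4 1 5 3 2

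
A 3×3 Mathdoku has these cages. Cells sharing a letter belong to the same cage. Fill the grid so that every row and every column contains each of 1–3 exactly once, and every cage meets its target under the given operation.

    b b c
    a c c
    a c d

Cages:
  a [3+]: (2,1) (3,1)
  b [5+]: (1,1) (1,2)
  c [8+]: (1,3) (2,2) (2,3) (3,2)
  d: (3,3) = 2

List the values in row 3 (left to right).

Cage d is a single given cell; hence (3,3) = 2.
The two cells of cage a must have sum 3, leaving (2,1) = 2.
Row 3 now contains 2, which forces (3,1) = 1.
Row 3 already has 1, so (3,2) = 3.
Column 1 now contains 2, leaving (1,1) = 3.
3 is placed in column 2; hence (1,2) = 2.
The 4 cells of cage c must have sum 8, so (1,3) = 1.
3 is placed in column 2, leaving (2,2) = 1.
Cage c has sum 8, which forces (2,3) = 3.
Filled in: 3 2 1 / 2 1 3 / 1 3 2.

1 3 2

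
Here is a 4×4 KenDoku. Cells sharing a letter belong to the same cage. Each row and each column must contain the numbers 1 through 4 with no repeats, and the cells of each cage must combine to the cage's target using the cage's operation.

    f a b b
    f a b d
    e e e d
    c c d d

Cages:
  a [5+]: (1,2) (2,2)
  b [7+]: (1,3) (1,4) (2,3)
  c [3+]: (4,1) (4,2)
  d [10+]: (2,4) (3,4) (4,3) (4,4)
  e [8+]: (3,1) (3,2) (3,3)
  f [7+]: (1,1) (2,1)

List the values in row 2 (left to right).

In row 3, 2 can only go at (3,4), so (3,4) = 2.
In column 1, 2 can only go at (4,1), so (4,1) = 2.
2 is placed in row 4; hence (4,2) = 1.
Cage d has sum 10, which forces (2,4) = 1.
Cage b needs sum 7, which forces (1,3) = 1.
Cage e has sum 8, which forces (3,1) = 1.
The only place for 2 in row 1 is (1,2).
2 is placed in column 2, which forces (2,2) = 3.
Row 2 now contains 3, leaving (2,3) = 2.
Column 2 now contains 3, so (3,2) = 4.
Row 3 now contains 4; hence (3,3) = 3.
3 is placed in column 3; hence (4,3) = 4.
4 is placed in row 4; hence (4,4) = 3.
The two cells of cage f must have sum 7; hence (1,1) = 3.
Column 4 now contains 3, which forces (1,4) = 4.
Row 2 now contains 3, so (2,1) = 4.
The full grid is 3 2 1 4 / 4 3 2 1 / 1 4 3 2 / 2 1 4 3.

4 3 2 1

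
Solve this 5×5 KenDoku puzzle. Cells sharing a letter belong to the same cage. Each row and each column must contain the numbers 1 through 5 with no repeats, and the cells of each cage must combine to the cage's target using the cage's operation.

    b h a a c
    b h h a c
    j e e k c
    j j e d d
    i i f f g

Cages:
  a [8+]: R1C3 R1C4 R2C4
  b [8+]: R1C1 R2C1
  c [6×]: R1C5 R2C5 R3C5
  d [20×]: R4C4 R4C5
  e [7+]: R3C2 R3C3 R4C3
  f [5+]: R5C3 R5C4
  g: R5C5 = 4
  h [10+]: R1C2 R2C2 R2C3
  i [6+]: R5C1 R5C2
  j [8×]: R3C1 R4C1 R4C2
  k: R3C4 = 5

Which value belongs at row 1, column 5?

1

K is a freebie; hence R3C4 = 5.
5 is placed in column 4; hence R4C4 = 4.
4 is placed in row 4, which forces R4C5 = 5.
Cage g is given, leaving R5C5 = 4.
The 3 cells of cage j must have product 8; hence R3C1 = 4.
The only place for 3 in row 4 is R4C3.
The 3 cells of cage e must have sum 7, so R3C2 = 3.
Column 3 now contains 3, which forces R3C3 = 1.
Row 3 now contains 1, which forces R3C5 = 2.
Column 3 now contains 3, which forces R5C3 = 2.
Cage f's pair has sum 5; hence R5C4 = 3.
Cage a has sum 8, so R1C3 = 5.
5 is placed in column 3, leaving R2C3 = 4.
Row 1 now contains 5, so R1C1 = 3.
3 is placed in row 1, leaving R1C5 = 1.
Cage b's pair has sum 8, which forces R2C1 = 5.
Row 2 now contains 5, which forces R2C2 = 2.
2 is placed in row 2, which forces R2C4 = 1.
1 is placed in column 5; hence R2C5 = 3.
Column 2 already has 2; hence R4C2 = 1.
Column 1 already has 5, leaving R5C1 = 1.
Column 2 now contains 1, leaving R5C2 = 5.
Row 1 now contains 1, so R1C2 = 4.
Row 1 now contains 1, which forces R1C4 = 2.
Row 4 already has 1, which forces R4C1 = 2.
Filled in: 3 4 5 2 1 / 5 2 4 1 3 / 4 3 1 5 2 / 2 1 3 4 5 / 1 5 2 3 4.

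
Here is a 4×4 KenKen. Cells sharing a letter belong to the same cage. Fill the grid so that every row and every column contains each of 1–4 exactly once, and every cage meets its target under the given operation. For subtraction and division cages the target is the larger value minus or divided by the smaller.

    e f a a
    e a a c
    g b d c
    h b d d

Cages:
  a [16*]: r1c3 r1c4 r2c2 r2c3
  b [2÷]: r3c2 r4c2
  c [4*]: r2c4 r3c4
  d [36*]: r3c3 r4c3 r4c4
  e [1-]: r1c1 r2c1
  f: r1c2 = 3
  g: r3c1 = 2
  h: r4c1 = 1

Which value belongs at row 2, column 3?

Cage f is a single given cell, which forces r1c2 = 3.
G is a freebie, which forces r3c1 = 2.
The 3 cells of cage d must have product 36, so r3c3 = 3.
Cage h is given; hence r4c1 = 1.
The 3 cells of cage d must have product 36, leaving r4c3 = 4.
Cage d needs product 36, which forces r4c4 = 3.
1 is placed in column 1, which forces r1c1 = 4.
Row 1 already has 4; hence r1c4 = 2.
Cage e's pair has difference 1, so r2c1 = 3.
Row 4 already has 4, so r4c2 = 2.
Row 1 now contains 2, leaving r1c3 = 1.
Column 2 already has 2, leaving r2c2 = 4.
The 4 cells of cage a must have product 16, leaving r2c3 = 2.
Row 2 now contains 4, so r2c4 = 1.
Column 2 now contains 4, leaving r3c2 = 1.
Column 4 already has 1, leaving r3c4 = 4.
Filled in: 4 3 1 2 / 3 4 2 1 / 2 1 3 4 / 1 2 4 3.

2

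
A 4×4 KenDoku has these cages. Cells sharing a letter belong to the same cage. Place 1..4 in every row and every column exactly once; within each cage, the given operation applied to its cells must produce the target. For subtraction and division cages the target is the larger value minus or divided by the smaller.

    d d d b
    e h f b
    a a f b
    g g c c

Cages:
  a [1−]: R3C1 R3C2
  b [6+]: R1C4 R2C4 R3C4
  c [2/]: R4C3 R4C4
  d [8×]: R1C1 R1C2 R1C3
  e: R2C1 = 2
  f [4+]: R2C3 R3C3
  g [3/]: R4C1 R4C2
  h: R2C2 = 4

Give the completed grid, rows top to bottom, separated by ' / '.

1 2 4 3 / 2 4 3 1 / 4 3 1 2 / 3 1 2 4

E is a freebie, so R2C1 = 2.
Cage h is a single given cell, which forces R2C2 = 4.
The only place for 3 in row 1 is R1C4.
Column 4 now contains 3, so R2C4 = 1.
Cage b has sum 6, which forces R3C4 = 2.
Column 4 now contains 2, leaving R4C4 = 4.
Row 2 already has 1, leaving R2C3 = 3.
The two cells of cage a must have difference 1, which forces R3C1 = 4.
Row 3 now contains 2, leaving R3C2 = 3.
Cage f needs two cells with sum 4, so R3C3 = 1.
Column 2 now contains 3, so R4C2 = 1.
Cage c's pair has quotient 2, so R4C3 = 2.
4 is placed in column 1; hence R1C1 = 1.
Column 2 now contains 1, which forces R1C2 = 2.
Column 3 already has 2, which forces R1C3 = 4.
1 is placed in row 4, so R4C1 = 3.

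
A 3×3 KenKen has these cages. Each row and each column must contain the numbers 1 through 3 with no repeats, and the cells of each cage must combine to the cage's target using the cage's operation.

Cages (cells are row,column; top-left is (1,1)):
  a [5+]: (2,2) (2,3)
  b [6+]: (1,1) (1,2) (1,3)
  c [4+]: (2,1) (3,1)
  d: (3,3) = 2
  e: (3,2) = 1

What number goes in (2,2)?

2

E is a freebie; hence (3,2) = 1.
Cage d is given, which forces (3,3) = 2.
Cage c needs two cells with sum 4; hence (2,1) = 1.
Cage a's pair has sum 5, leaving (2,2) = 2.
Column 3 now contains 2, so (2,3) = 3.
Row 3 already has 1, so (3,1) = 3.
3 is placed in column 1, so (1,1) = 2.
Column 2 already has 2; hence (1,2) = 3.
Column 3 now contains 3; hence (1,3) = 1.
The full grid is 2 3 1 / 1 2 3 / 3 1 2.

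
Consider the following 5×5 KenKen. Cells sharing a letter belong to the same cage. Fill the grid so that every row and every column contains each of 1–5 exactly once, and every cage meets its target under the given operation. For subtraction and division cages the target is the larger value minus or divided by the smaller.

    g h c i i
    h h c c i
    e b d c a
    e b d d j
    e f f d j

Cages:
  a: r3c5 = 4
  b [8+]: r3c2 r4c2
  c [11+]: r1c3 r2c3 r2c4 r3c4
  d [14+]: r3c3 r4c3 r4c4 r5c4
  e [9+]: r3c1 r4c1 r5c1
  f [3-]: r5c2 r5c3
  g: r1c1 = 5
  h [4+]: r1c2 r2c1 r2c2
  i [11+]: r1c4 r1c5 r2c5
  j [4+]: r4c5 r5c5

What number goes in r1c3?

Cage g is a single given cell, so r1c1 = 5.
The 3 cells of cage h must have sum 4, which forces r1c2 = 1.
The 3 cells of cage h must have sum 4; hence r2c1 = 1.
Cage h has sum 4, so r2c2 = 2.
Cage a is given, which forces r3c5 = 4.
Cage i has sum 11, so r1c4 = 4.
Cage i has sum 11; hence r1c5 = 2.
Cage i has sum 11, leaving r2c5 = 5.
2 is placed in row 1, so r1c3 = 3.
The 4 cells of cage c must have sum 11, so r2c3 = 4.
Row 2 already has 5, so r2c4 = 3.
Cage c has sum 11, which forces r3c4 = 1.
The only place for 1 in row 4 is r4c5.
1 is placed in column 5, leaving r5c5 = 3.
Row 4 needs a 4, and only r4c1 is open for it.
Cage e needs sum 9, leaving r3c1 = 3.
Row 3 now contains 3; hence r3c2 = 5.
Row 3 now contains 5, leaving r3c3 = 2.
5 is placed in column 2; hence r4c2 = 3.
Column 3 already has 2, which forces r4c3 = 5.
Row 4 already has 5, which forces r4c4 = 2.
Column 1 now contains 4; hence r5c1 = 2.
5 is placed in column 2, which forces r5c2 = 4.
Column 3 already has 2, so r5c3 = 1.
Column 4 now contains 2, which forces r5c4 = 5.
The full grid is 5 1 3 4 2 / 1 2 4 3 5 / 3 5 2 1 4 / 4 3 5 2 1 / 2 4 1 5 3.

3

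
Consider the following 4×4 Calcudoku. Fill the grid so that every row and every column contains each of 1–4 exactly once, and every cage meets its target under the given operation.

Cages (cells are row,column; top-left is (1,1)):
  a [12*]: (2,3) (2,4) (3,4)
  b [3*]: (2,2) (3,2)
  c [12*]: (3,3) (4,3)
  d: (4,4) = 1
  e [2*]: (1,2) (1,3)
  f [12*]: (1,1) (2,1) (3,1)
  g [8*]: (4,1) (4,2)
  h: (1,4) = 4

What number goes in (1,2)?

Cage h is given, leaving (1,4) = 4.
Cage d is given; hence (4,4) = 1.
Cage a has product 12, which forces (2,3) = 2.
Column 4 already has 1, leaving (2,4) = 3.
The 3 cells of cage a must have product 12, leaving (3,4) = 2.
The two cells of cage e must have product 2, which forces (1,2) = 2.
2 is placed in column 3, which forces (1,3) = 1.
Row 2 already has 3, so (2,2) = 1.
Cage b needs two cells with product 3, leaving (3,2) = 3.
Row 3 already has 3, which forces (3,3) = 4.
Column 2 now contains 2; hence (4,2) = 4.
Column 3 now contains 4; hence (4,3) = 3.
Row 1 already has 1, so (1,1) = 3.
Row 2 already has 1, leaving (2,1) = 4.
Row 3 already has 4, leaving (3,1) = 1.
Row 4 already has 4; hence (4,1) = 2.
Filled in: 3 2 1 4 / 4 1 2 3 / 1 3 4 2 / 2 4 3 1.

2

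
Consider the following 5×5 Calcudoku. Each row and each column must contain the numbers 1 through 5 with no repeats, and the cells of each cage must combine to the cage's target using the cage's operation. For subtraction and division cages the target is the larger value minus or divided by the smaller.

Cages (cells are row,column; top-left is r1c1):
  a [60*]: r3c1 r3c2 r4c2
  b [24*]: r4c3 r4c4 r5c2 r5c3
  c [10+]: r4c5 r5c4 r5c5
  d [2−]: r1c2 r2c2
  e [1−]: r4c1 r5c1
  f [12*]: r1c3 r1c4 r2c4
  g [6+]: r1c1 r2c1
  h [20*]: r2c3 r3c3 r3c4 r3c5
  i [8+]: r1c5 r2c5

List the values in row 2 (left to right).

1 4 2 3 5

Column 3 needs a 5, and only r3c3 is open for it.
Cage a needs product 60, so r4c2 = 5.
The only place for 5 in column 4 is r5c4.
Cage h needs product 20, which forces r2c3 = 2.
In column 5, 2 can only go at r3c5, so r3c5 = 2.
Row 3 already has 2, which forces r3c4 = 1.
Cage f has product 12, so r1c3 = 1.
Cage b needs product 24, which forces r4c4 = 2.
Cage b has product 24, which forces r5c2 = 1.
Row 5 now contains 1; hence r5c5 = 4.
The two cells of cage d must have difference 2; hence r1c2 = 2.
Column 2 now contains 1; hence r2c2 = 4.
Row 2 already has 4, leaving r2c4 = 3.
Row 2 already has 3, leaving r2c5 = 5.
Column 2 now contains 4, leaving r3c2 = 3.
Cage b has product 24, which forces r4c3 = 4.
4 is placed in column 5, which forces r4c5 = 1.
4 is placed in row 5; hence r5c3 = 3.
2 is placed in row 1, leaving r1c1 = 5.
Column 4 now contains 3, so r1c4 = 4.
Column 5 already has 5, which forces r1c5 = 3.
Row 2 already has 4, leaving r2c1 = 1.
3 is placed in row 3; hence r3c1 = 4.
Row 4 already has 1; hence r4c1 = 3.
Row 5 already has 3, which forces r5c1 = 2.
Filled in: 5 2 1 4 3 / 1 4 2 3 5 / 4 3 5 1 2 / 3 5 4 2 1 / 2 1 3 5 4.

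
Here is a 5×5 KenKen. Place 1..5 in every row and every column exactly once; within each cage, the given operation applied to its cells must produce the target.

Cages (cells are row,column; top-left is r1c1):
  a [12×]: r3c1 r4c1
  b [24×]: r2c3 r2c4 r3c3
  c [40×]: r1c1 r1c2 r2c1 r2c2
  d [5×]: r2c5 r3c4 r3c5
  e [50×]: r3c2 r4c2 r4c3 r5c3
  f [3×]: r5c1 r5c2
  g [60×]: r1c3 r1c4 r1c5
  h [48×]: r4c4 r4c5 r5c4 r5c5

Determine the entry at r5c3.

5

The 3 cells of cage d must have product 5, which forces r2c5 = 1.
Cage d needs product 5; hence r3c4 = 1.
The 3 cells of cage d must have product 5, so r3c5 = 5.
Row 3 already has 5, which forces r3c2 = 2.
Cage e needs product 50, leaving r4c2 = 5.
Cage e has product 50, so r4c3 = 1.
Cage e has product 50, leaving r5c3 = 5.
The 4 cells of cage c must have product 40; hence r1c2 = 1.
The 3 cells of cage g must have product 60, so r1c4 = 5.
Column 2 already has 5; hence r2c2 = 4.
1 is placed in column 2, which forces r5c2 = 3.
Row 1 already has 5, so r1c1 = 2.
Cage c needs product 40, so r2c1 = 5.
Cage b has product 24, so r3c3 = 4.
Row 5 already has 3, which forces r5c1 = 1.
Column 3 now contains 4, which forces r1c3 = 3.
The 3 cells of cage g must have product 60, so r1c5 = 4.
3 is placed in column 3, leaving r2c3 = 2.
2 is placed in row 2; hence r2c4 = 3.
4 is placed in row 3; hence r3c1 = 3.
Cage a's pair has product 12, which forces r4c1 = 4.
Column 4 now contains 3; hence r4c4 = 2.
2 is placed in row 4, so r4c5 = 3.
Column 4 already has 2; hence r5c4 = 4.
Column 5 now contains 4, which forces r5c5 = 2.
Filled in: 2 1 3 5 4 / 5 4 2 3 1 / 3 2 4 1 5 / 4 5 1 2 3 / 1 3 5 4 2.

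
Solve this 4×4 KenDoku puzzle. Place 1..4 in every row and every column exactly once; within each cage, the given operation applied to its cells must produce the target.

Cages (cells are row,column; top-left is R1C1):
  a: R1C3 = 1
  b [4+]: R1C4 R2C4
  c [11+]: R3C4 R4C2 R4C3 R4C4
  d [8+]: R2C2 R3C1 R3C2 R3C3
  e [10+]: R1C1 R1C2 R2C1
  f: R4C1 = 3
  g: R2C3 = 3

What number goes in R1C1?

2

Cage a is given, so R1C3 = 1.
1 is placed in row 1, which forces R1C4 = 3.
Cage g is given, which forces R2C3 = 3.
3 is placed in column 4; hence R2C4 = 1.
Cage f is a single given cell; hence R4C1 = 3.
The 3 cells of cage e must have sum 10, which forces R1C1 = 2.
3 is placed in row 1, so R1C2 = 4.
3 is placed in row 2, which forces R2C1 = 4.
Row 2 now contains 1; hence R2C2 = 2.
Cage d needs sum 8, which forces R3C1 = 1.
Cage d needs sum 8, which forces R3C2 = 3.
Cage d has sum 8, which forces R3C3 = 2.
Cage c needs sum 11, which forces R3C4 = 4.
Cage c has sum 11; hence R4C2 = 1.
Cage c needs sum 11, which forces R4C3 = 4.
The 4 cells of cage c must have sum 11, so R4C4 = 2.
Completed grid: 2 4 1 3 / 4 2 3 1 / 1 3 2 4 / 3 1 4 2.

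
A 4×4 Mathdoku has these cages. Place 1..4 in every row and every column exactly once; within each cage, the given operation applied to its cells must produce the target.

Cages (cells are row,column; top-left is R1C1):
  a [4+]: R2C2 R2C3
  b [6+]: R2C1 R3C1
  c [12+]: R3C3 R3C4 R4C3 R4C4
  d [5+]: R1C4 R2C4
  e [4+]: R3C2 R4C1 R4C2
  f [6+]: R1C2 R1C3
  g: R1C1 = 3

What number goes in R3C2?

1

Cage g is given, so R1C1 = 3.
The 3 cells of cage e must have sum 4, so R3C2 = 1.
Cage e has sum 4; hence R4C1 = 1.
The 3 cells of cage e must have sum 4; hence R4C2 = 2.
Column 2 already has 2, so R1C2 = 4.
The two cells of cage f must have sum 6; hence R1C3 = 2.
2 is placed in row 1, so R1C4 = 1.
Column 2 already has 1, which forces R2C2 = 3.
The two cells of cage a must have sum 4, so R2C3 = 1.
Row 2 now contains 3; hence R2C4 = 4.
2 is placed in column 3, which forces R3C3 = 3.
Row 3 now contains 3, which forces R3C4 = 2.
3 is placed in column 3, so R4C3 = 4.
Column 4 already has 4, which forces R4C4 = 3.
Row 2 now contains 4, which forces R2C1 = 2.
Row 3 already has 2, so R3C1 = 4.
Filled in: 3 4 2 1 / 2 3 1 4 / 4 1 3 2 / 1 2 4 3.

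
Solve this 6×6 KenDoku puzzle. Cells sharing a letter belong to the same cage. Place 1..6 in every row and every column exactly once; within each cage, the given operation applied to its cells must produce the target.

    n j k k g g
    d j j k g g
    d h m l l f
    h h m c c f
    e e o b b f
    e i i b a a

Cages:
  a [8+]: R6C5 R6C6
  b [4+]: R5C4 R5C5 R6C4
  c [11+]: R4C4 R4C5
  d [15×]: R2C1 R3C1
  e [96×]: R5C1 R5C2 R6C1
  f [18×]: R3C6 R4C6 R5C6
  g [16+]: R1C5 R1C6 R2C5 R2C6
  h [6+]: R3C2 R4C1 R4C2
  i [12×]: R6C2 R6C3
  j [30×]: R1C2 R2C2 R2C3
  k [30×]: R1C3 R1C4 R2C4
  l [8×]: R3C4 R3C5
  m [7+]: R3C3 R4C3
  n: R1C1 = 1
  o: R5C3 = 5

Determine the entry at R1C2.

Cage n is given; hence R1C1 = 1.
The 3 cells of cage e must have product 96, leaving R5C1 = 6.
The 3 cells of cage e must have product 96, so R5C2 = 4.
O is a freebie, leaving R5C3 = 5.
Cage b has sum 4, leaving R5C4 = 2.
Cage b has sum 4, which forces R5C5 = 1.
Row 5 now contains 1, so R5C6 = 3.
Cage e has product 96, leaving R6C1 = 4.
Cage b has sum 4, which forces R6C4 = 1.
The 3 cells of cage k must have product 30, leaving R1C3 = 2.
Column 4 now contains 2, so R3C4 = 4.
The two cells of cage l must have product 8, so R3C5 = 2.
Column 3 now contains 2, leaving R6C3 = 6.
Row 6 now contains 6, so R6C5 = 3.
Cage m's pair has sum 7, leaving R3C3 = 3.
Cage m's pair has sum 7; hence R4C3 = 4.
Row 6 now contains 6, which forces R6C2 = 2.
Cage a needs two cells with sum 8, leaving R6C6 = 5.
Cage d needs two cells with product 15, leaving R2C1 = 3.
Column 3 now contains 3, leaving R2C3 = 1.
3 is placed in row 2, leaving R2C4 = 5.
1 is placed in row 2, so R2C6 = 2.
3 is placed in row 3, which forces R3C1 = 5.
3 is placed in row 3, leaving R3C2 = 1.
Row 3 already has 1, which forces R3C6 = 6.
Cage h needs sum 6, which forces R4C1 = 2.
Cage h has sum 6; hence R4C2 = 3.
5 is placed in column 4, which forces R4C4 = 6.
Row 4 now contains 6, which forces R4C5 = 5.
Column 6 now contains 6; hence R4C6 = 1.
Cage j needs product 30; hence R1C2 = 5.
5 is placed in column 4, which forces R1C4 = 3.
Cage g has sum 16, so R1C5 = 6.
Column 6 now contains 6, leaving R1C6 = 4.
Row 2 already has 5, so R2C2 = 6.
Cage g needs sum 16, which forces R2C5 = 4.
Filled in: 1 5 2 3 6 4 / 3 6 1 5 4 2 / 5 1 3 4 2 6 / 2 3 4 6 5 1 / 6 4 5 2 1 3 / 4 2 6 1 3 5.

5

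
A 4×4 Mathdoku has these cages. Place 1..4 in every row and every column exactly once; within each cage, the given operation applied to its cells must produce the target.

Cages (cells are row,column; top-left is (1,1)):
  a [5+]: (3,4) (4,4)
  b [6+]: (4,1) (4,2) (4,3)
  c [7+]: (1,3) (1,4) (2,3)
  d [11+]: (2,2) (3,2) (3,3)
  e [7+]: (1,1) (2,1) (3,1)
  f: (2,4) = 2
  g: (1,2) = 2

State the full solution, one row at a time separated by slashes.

Cage g is a single given cell; hence (1,2) = 2.
Cage d has sum 11, leaving (2,2) = 4.
F is a freebie, so (2,4) = 2.
Cage d needs sum 11; hence (3,2) = 3.
Cage d needs sum 11, leaving (3,3) = 4.
Row 3 already has 4; hence (3,4) = 1.
Column 2 already has 3; hence (4,2) = 1.
The 3 cells of cage e must have sum 7, leaving (1,1) = 4.
The 3 cells of cage c must have sum 7, which forces (1,3) = 1.
Cage c has sum 7; hence (1,4) = 3.
2 is placed in row 2; hence (2,1) = 1.
The 3 cells of cage c must have sum 7, so (2,3) = 3.
1 is placed in row 3, which forces (3,1) = 2.
Column 1 now contains 2, leaving (4,1) = 3.
Column 3 already has 3; hence (4,3) = 2.
The two cells of cage a must have sum 5, which forces (4,4) = 4.

4 2 1 3 / 1 4 3 2 / 2 3 4 1 / 3 1 2 4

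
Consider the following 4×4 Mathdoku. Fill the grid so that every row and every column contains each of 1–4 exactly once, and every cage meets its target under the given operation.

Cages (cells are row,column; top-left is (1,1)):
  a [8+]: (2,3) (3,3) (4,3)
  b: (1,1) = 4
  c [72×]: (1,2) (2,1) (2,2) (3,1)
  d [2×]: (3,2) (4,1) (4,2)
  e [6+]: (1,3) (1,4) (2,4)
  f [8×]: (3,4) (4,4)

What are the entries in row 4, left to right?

1 2 3 4

Cage b is a single given cell, so (1,1) = 4.
The 3 cells of cage d must have product 2, which forces (3,2) = 1.
The 3 cells of cage d must have product 2, which forces (4,1) = 1.
The 3 cells of cage d must have product 2; hence (4,2) = 2.
Row 4 now contains 2; hence (4,4) = 4.
2 is placed in column 2, which forces (1,2) = 3.
Cage c has product 72, leaving (2,2) = 4.
Cage a needs sum 8, which forces (2,3) = 1.
Cage a needs sum 8, leaving (3,3) = 4.
Column 4 now contains 4, so (3,4) = 2.
Row 4 now contains 4, which forces (4,3) = 3.
1 is placed in column 3; hence (1,3) = 2.
2 is placed in column 4, which forces (1,4) = 1.
Cage c has product 72, leaving (2,1) = 2.
2 is placed in column 4, which forces (2,4) = 3.
Row 3 already has 2, leaving (3,1) = 3.
Filled in: 4 3 2 1 / 2 4 1 3 / 3 1 4 2 / 1 2 3 4.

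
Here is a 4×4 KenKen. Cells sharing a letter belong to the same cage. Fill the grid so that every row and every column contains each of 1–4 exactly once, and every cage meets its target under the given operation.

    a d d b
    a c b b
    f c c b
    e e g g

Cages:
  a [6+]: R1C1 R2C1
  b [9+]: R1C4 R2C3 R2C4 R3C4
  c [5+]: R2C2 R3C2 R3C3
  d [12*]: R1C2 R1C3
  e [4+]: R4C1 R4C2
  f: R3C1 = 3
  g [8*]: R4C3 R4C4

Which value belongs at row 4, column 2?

F is a freebie, leaving R3C1 = 3.
Row 3 already has 3, leaving R3C2 = 1.
1 is placed in row 3, leaving R3C3 = 2.
Row 3 already has 2, which forces R3C4 = 4.
Column 1 now contains 3, which forces R4C1 = 1.
Column 2 already has 1, so R4C2 = 3.
Column 3 now contains 2; hence R4C3 = 4.
Column 4 now contains 4, leaving R4C4 = 2.
Column 2 now contains 3, so R1C2 = 4.
Column 3 already has 4, leaving R1C3 = 3.
Cage b needs sum 9, so R1C4 = 1.
Column 2 already has 1, leaving R2C2 = 2.
The 4 cells of cage b must have sum 9, which forces R2C3 = 1.
Cage b has sum 9, so R2C4 = 3.
Row 1 already has 4, leaving R1C1 = 2.
Row 2 now contains 2, leaving R2C1 = 4.
Filled in: 2 4 3 1 / 4 2 1 3 / 3 1 2 4 / 1 3 4 2.

3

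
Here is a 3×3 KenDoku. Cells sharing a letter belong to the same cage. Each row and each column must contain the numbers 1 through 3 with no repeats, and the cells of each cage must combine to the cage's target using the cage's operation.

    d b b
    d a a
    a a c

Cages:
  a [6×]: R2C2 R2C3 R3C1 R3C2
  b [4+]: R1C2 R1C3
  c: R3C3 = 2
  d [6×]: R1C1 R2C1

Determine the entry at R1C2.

1

Cage c is a single given cell, so R3C3 = 2.
Cage a needs product 6, leaving R2C2 = 2.
The 4 cells of cage a must have product 6, so R2C3 = 1.
Cage d's pair has product 6, so R1C1 = 2.
Cage b needs two cells with sum 4; hence R1C2 = 1.
Column 3 now contains 1; hence R1C3 = 3.
Row 2 now contains 2; hence R2C1 = 3.
3 is placed in column 1; hence R3C1 = 1.
Column 2 now contains 1, leaving R3C2 = 3.
The full grid is 2 1 3 / 3 2 1 / 1 3 2.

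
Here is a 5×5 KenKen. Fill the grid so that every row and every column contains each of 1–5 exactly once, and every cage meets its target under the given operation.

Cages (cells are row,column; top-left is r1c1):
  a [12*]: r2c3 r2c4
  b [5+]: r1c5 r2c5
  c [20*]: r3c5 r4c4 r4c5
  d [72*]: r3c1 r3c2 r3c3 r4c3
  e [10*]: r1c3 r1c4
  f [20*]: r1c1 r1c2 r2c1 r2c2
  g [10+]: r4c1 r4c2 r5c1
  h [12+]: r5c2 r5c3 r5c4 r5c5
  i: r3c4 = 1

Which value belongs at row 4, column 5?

1

Cage i is given; hence r3c4 = 1.
Cage d needs product 72, which forces r4c3 = 3.
Column 3 now contains 3, which forces r2c3 = 4.
Cage a's pair has product 12, leaving r2c4 = 3.
Column 3 already has 4; hence r3c3 = 2.
Column 3 already has 2, so r1c3 = 5.
Cage e needs two cells with product 10; hence r1c4 = 2.
The 3 cells of cage c must have product 20, leaving r4c5 = 1.
Column 3 already has 5, leaving r5c3 = 1.
Cage b's pair has sum 5, leaving r1c5 = 3.
1 is placed in column 5, which forces r2c5 = 2.
Cage h needs sum 12; hence r5c2 = 2.
Cage g needs sum 10, which forces r4c1 = 2.
Row 3 needs a 5, and only r3c5 is open for it.
Cage c has product 20, so r4c4 = 4.
Cage h has sum 12; hence r5c4 = 5.
5 is placed in column 5, so r5c5 = 4.
Row 4 already has 4, so r4c2 = 5.
4 is placed in row 5, so r5c1 = 3.
Cage f needs product 20; hence r1c1 = 1.
Cage f has product 20, which forces r1c2 = 4.
The 4 cells of cage f must have product 20; hence r2c1 = 5.
5 is placed in column 2, so r2c2 = 1.
Column 1 already has 3, which forces r3c1 = 4.
Cage d has product 72, leaving r3c2 = 3.
Completed grid: 1 4 5 2 3 / 5 1 4 3 2 / 4 3 2 1 5 / 2 5 3 4 1 / 3 2 1 5 4.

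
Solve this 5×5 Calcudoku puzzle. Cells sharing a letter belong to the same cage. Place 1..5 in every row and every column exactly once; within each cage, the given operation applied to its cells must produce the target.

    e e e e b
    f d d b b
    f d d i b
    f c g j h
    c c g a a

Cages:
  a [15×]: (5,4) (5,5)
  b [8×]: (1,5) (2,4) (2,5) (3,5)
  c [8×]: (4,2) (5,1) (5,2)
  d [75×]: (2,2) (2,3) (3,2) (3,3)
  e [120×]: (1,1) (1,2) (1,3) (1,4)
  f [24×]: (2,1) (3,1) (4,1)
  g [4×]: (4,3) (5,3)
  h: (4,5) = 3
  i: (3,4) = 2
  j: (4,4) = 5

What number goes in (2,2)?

5

Cage b has product 8, so (2,4) = 1.
Cage i is given; hence (3,4) = 2.
J is a freebie, which forces (4,4) = 5.
H is a freebie, which forces (4,5) = 3.
Column 4 already has 5, which forces (5,4) = 3.
Column 5 already has 3, so (5,5) = 5.
3 is placed in column 4; hence (1,4) = 4.
Row 1 needs a 1, and only (1,5) is open for it.
Cage b needs product 8, which forces (2,5) = 2.
Column 5 now contains 1, which forces (3,5) = 4.
Cage f needs product 24; hence (2,1) = 4.
Row 3 already has 4, which forces (3,1) = 3.
Cage f needs product 24, leaving (4,1) = 2.
2 is placed in column 1, which forces (5,1) = 1.
Row 5 already has 1, leaving (5,3) = 4.
2 is placed in column 1; hence (1,1) = 5.
Cage c has product 8, so (4,2) = 4.
4 is placed in column 3; hence (4,3) = 1.
4 is placed in row 5, which forces (5,2) = 2.
Column 2 now contains 2, so (1,2) = 3.
Cage e has product 120, so (1,3) = 2.
Cage d needs product 75, so (2,2) = 5.
Cage d has product 75; hence (2,3) = 3.
Cage d needs product 75; hence (3,2) = 1.
1 is placed in column 3; hence (3,3) = 5.
The full grid is 5 3 2 4 1 / 4 5 3 1 2 / 3 1 5 2 4 / 2 4 1 5 3 / 1 2 4 3 5.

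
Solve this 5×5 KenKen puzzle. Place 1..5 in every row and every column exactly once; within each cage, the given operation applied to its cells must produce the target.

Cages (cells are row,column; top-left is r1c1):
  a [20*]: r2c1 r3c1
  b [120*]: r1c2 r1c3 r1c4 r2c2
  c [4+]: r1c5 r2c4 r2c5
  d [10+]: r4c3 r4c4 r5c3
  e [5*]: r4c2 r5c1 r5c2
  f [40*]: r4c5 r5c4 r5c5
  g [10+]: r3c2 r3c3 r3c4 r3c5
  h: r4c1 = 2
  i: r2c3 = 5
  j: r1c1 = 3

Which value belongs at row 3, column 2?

Cage j is a single given cell; hence r1c1 = 3.
Cage c has sum 4; hence r1c5 = 1.
Cage i is given; hence r2c3 = 5.
The 3 cells of cage c must have sum 4, leaving r2c4 = 1.
Cage c has sum 4, which forces r2c5 = 2.
Cage h is given; hence r4c1 = 2.
The 3 cells of cage e must have product 5; hence r4c2 = 1.
Cage e has product 5, leaving r5c1 = 1.
The 3 cells of cage e must have product 5, which forces r5c2 = 5.
Row 5 already has 5, so r5c5 = 4.
Cage b has product 120, so r1c4 = 5.
Row 2 now contains 5, leaving r2c1 = 4.
Cage b needs product 120, which forces r2c2 = 3.
The two cells of cage a must have product 20, leaving r3c1 = 5.
Cage g needs sum 10, which forces r3c3 = 1.
4 is placed in column 5, which forces r3c5 = 3.
Column 4 now contains 5, which forces r4c4 = 3.
4 is placed in column 5; hence r4c5 = 5.
4 is placed in row 5, so r5c4 = 2.
Cage g has sum 10, so r3c2 = 2.
Column 4 now contains 2, leaving r3c4 = 4.
3 is placed in row 4, leaving r4c3 = 4.
Row 5 already has 2, which forces r5c3 = 3.
Column 2 now contains 2, leaving r1c2 = 4.
Column 3 now contains 4, which forces r1c3 = 2.
Filled in: 3 4 2 5 1 / 4 3 5 1 2 / 5 2 1 4 3 / 2 1 4 3 5 / 1 5 3 2 4.

2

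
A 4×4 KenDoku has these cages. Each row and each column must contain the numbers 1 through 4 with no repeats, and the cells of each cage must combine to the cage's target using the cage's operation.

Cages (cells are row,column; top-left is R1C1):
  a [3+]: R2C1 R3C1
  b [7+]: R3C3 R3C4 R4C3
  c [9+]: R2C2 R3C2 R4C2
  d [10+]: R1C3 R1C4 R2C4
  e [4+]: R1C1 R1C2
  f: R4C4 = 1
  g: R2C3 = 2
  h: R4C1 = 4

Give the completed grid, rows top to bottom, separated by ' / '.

3 1 4 2 / 1 3 2 4 / 2 4 1 3 / 4 2 3 1

Cage g is a single given cell, which forces R2C3 = 2.
Cage h is given; hence R4C1 = 4.
Cage f is a single given cell; hence R4C4 = 1.
Row 2 now contains 2; hence R2C1 = 1.
Cage a needs two cells with sum 3, which forces R3C1 = 2.
Cage b has sum 7; hence R3C3 = 1.
Cage b has sum 7, so R3C4 = 3.
1 is placed in row 4; hence R4C3 = 3.
Column 1 already has 1; hence R1C1 = 3.
Cage e needs two cells with sum 4, which forces R1C2 = 1.
Column 3 already has 3, leaving R1C3 = 4.
Cage d has sum 10, so R1C4 = 2.
Cage c has sum 9, which forces R2C2 = 3.
Column 4 now contains 3; hence R2C4 = 4.
Row 3 now contains 3, so R3C2 = 4.
3 is placed in row 4, so R4C2 = 2.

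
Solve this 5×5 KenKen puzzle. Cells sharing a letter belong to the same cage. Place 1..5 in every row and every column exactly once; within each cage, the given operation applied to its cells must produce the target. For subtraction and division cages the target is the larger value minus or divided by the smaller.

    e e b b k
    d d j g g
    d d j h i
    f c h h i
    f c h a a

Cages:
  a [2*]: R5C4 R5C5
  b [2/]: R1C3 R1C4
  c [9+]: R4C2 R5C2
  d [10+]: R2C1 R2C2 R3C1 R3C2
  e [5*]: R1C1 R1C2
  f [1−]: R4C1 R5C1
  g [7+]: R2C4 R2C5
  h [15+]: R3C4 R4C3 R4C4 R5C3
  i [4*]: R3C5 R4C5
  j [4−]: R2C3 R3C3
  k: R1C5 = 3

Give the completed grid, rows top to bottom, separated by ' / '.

5 1 2 4 3 / 4 3 1 2 5 / 1 2 5 3 4 / 2 4 3 5 1 / 3 5 4 1 2

Cage k is a single given cell, so R1C5 = 3.
In column 5, 5 can only go at R2C5, so R2C5 = 5.
Row 2 now contains 5, leaving R2C3 = 1.
Cage g's pair has sum 7, which forces R2C4 = 2.
Cage j's pair has difference 4, leaving R3C3 = 5.
Column 4 already has 2, so R5C4 = 1.
Row 5 now contains 1; hence R5C5 = 2.
Cage b's pair has quotient 2; hence R1C3 = 2.
Column 4 now contains 1, leaving R1C4 = 4.
4 is placed in column 4, so R3C4 = 3.
The 4 cells of cage h must have sum 15, so R4C4 = 5.
Row 4 already has 5, which forces R4C2 = 4.
4 is placed in row 4, leaving R4C3 = 3.
4 is placed in row 4, which forces R4C5 = 1.
The two cells of cage c must have sum 9, leaving R5C2 = 5.
3 is placed in column 3, so R5C3 = 4.
The two cells of cage e must have product 5, leaving R1C1 = 5.
Column 2 now contains 5, leaving R1C2 = 1.
The 4 cells of cage d must have sum 10, which forces R2C1 = 4.
Column 2 already has 4, leaving R2C2 = 3.
Column 2 now contains 1, leaving R3C2 = 2.
Column 5 already has 1, which forces R3C5 = 4.
3 is placed in row 4; hence R4C1 = 2.
Row 5 now contains 4, which forces R5C1 = 3.
Row 3 now contains 2, which forces R3C1 = 1.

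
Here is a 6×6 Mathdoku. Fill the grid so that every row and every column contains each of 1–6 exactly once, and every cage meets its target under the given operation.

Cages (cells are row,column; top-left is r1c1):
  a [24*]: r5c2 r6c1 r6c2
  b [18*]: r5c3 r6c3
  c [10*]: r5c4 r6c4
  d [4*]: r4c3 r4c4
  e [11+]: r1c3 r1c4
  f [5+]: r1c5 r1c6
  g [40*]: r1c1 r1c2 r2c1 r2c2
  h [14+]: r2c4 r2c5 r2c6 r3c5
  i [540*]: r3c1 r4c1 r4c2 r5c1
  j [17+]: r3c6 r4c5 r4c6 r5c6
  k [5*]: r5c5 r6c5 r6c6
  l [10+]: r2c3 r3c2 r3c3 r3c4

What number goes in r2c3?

4

The 4 cells of cage i must have product 540; hence r4c2 = 6.
Cage k needs product 5, leaving r5c5 = 1.
The 3 cells of cage k must have product 5, so r6c5 = 5.
Cage k needs product 5, leaving r6c6 = 1.
Cage c needs two cells with product 10, which forces r5c4 = 5.
5 is placed in row 6, which forces r6c4 = 2.
The two cells of cage e must have sum 11, leaving r1c3 = 5.
5 is placed in column 4; hence r1c4 = 6.
The 3 cells of cage a must have product 24, which forces r5c2 = 2.
Row 5 needs a 4, and only r5c6 is open for it.
Cage j has sum 17; hence r3c6 = 6.
Cage i needs product 540, which forces r5c1 = 6.
Row 5 already has 6; hence r5c3 = 3.
3 is placed in column 3; hence r6c3 = 6.
The only place for 6 in row 2 is r2c5.
The only place for 5 in row 3 is r3c1.
Cage g has product 40, which forces r2c2 = 5.
Column 1 now contains 5, leaving r4c1 = 3.
3 is placed in row 4, leaving r4c6 = 5.
3 is placed in column 1; hence r6c1 = 4.
4 is placed in row 6, so r6c2 = 3.
Cage g needs product 40; hence r1c2 = 4.
Column 2 already has 4, so r3c2 = 1.
Cage l has sum 10, so r3c4 = 3.
The 4 cells of cage j must have sum 17, leaving r4c5 = 2.
2 is placed in column 5, which forces r1c5 = 3.
The two cells of cage f must have sum 5, which forces r1c6 = 2.
The 4 cells of cage h must have sum 14, leaving r2c4 = 1.
The 4 cells of cage h must have sum 14, so r2c6 = 3.
2 is placed in column 5, so r3c5 = 4.
1 is placed in column 4; hence r4c4 = 4.
Row 1 already has 2, which forces r1c1 = 1.
1 is placed in row 2, leaving r2c1 = 2.
The 4 cells of cage l must have sum 10, so r2c3 = 4.
Row 3 now contains 4, which forces r3c3 = 2.
Row 4 now contains 4, which forces r4c3 = 1.
Filled in: 1 4 5 6 3 2 / 2 5 4 1 6 3 / 5 1 2 3 4 6 / 3 6 1 4 2 5 / 6 2 3 5 1 4 / 4 3 6 2 5 1.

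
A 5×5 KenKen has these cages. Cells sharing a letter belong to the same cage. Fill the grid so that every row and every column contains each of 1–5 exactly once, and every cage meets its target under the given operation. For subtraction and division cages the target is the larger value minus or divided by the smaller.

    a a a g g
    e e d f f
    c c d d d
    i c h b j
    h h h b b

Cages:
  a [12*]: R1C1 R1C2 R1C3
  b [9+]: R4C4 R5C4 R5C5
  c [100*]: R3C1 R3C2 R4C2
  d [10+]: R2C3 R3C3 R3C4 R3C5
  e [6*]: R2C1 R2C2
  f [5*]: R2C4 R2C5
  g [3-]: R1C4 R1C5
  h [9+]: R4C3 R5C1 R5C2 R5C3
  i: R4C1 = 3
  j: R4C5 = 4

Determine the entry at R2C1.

2

Cage c has product 100, so R3C1 = 5.
Cage c needs product 100, leaving R3C2 = 4.
Cage i is a single given cell, so R4C1 = 3.
Cage c has product 100; hence R4C2 = 5.
J is a freebie, leaving R4C5 = 4.
3 is placed in column 1; hence R2C1 = 2.
Cage e needs two cells with product 6; hence R2C2 = 3.
Cage d needs sum 10, leaving R2C3 = 4.
Cage a has product 12, leaving R1C1 = 4.
Column 2 now contains 3, leaving R1C2 = 1.
Cage a needs product 12, which forces R1C3 = 3.
Column 1 now contains 4, so R5C1 = 1.
Column 2 now contains 1, leaving R5C2 = 2.
1 is placed in row 5; hence R5C3 = 5.
5 is placed in row 5, so R5C5 = 3.
The 4 cells of cage d must have sum 10, leaving R3C4 = 3.
Cage h needs sum 9, which forces R4C3 = 1.
Cage b needs sum 9; hence R4C4 = 2.
Row 5 already has 3; hence R5C4 = 4.
Column 4 now contains 2, so R1C4 = 5.
The two cells of cage g must have difference 3, leaving R1C5 = 2.
5 is placed in column 4, which forces R2C4 = 1.
1 is placed in row 2, leaving R2C5 = 5.
Column 3 now contains 1, leaving R3C3 = 2.
Cage d has sum 10, which forces R3C5 = 1.
The full grid is 4 1 3 5 2 / 2 3 4 1 5 / 5 4 2 3 1 / 3 5 1 2 4 / 1 2 5 4 3.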